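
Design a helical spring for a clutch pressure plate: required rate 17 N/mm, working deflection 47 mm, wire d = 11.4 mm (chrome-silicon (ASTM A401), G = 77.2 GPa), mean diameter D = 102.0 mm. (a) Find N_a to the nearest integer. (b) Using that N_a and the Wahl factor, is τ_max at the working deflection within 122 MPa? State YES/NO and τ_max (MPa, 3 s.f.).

(a) 9 coils; (b) NO, τ_max = 164 MPa

N_a = Gd⁴/(8D³k) = (77.2×10³)(11.4⁴)/(8·102.0³·17) = 9.034 → N_a = 9
Actual rate k = Gd⁴/(8D³·9) = 17.065 N/mm
Working load F = kδ = 17.065·47 = 802.05 N
C = 102.0/11.4 = 8.9474; K_W = (4C−1)/(4C−4)+0.615/C = 1.1631
τ_max = K_W·8FD/(πd³) = 1.1631·140.61 = 163.55 MPa
τ_max > 122 MPa → exceeds allowable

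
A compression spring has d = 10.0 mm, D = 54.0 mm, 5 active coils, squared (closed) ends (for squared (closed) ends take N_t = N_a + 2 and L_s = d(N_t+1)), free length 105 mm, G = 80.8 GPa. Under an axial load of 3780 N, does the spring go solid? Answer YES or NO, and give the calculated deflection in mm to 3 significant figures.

YES, δ = 29.5 mm

k = Gd⁴/(8D³N_a) = (80.8×10³)(10.0⁴)/(8·54.0³·5) = 128.28 N/mm
N_t = 7; L_s = 10.0·8 = 80 mm; δ_solid = L₀ − L_s = 105 − 80 = 25 mm
δ = F/k = 3780/128.28 = 29.466 mm
δ ≥ δ_solid → spring goes solid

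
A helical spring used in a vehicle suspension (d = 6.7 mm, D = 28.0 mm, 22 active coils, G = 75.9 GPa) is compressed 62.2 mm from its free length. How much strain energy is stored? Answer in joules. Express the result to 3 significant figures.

76.6 J

k = Gd⁴/(8D³N_a) = (75.9×10³)(6.7⁴)/(8·28.0³·22) = 39.587 N/mm
U = ½kδ² = 0.5 × 39.587 × 62.2² = 76578 N·mm = 76.578 J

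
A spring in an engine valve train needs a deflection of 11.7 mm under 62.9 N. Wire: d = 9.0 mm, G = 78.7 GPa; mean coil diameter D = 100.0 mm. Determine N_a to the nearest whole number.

Required rate k = F/δ = 62.9/11.7 = 5.3761 N/mm
N_a = Gd⁴/(8D³k) = (78.7×10³ × 9.0⁴)/(8 × 100.0³ × 5.3761)
    = 5.16351e+08 / 4.30085e+07 = 12.01 → 12 coils

12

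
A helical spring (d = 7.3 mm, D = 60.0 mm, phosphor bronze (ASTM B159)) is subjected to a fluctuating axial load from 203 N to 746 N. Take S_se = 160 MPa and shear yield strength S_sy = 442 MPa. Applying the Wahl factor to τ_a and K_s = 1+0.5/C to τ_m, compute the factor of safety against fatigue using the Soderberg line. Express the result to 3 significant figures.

0.811

C = D/d = 60.0/7.3 = 8.2192; K_W = (4C−1)/(4C−4)+0.615/C = 1.1787; K_s = 1+0.5/C = 1.0608
F_a = (F_max−F_min)/2 = 271.5 N; F_m = (F_max+F_min)/2 = 474.5 N
τ_a = K_W·8F_aD/(πd³) = 1.1787 × 106.63 = 125.69 MPa
τ_m = K_s·8F_mD/(πd³) = 1.0608 × 186.36 = 197.7 MPa
Soderberg: 1/n_f = τ_a/S_se + τ_m/S_sy = 125.69/160 + 197.7/442 = 0.78556 + 0.44728 = 1.2328
n_f = 1/1.2328 = 0.8111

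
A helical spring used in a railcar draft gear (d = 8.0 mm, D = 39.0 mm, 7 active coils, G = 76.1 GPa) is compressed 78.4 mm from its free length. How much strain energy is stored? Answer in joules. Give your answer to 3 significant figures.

k = Gd⁴/(8D³N_a) = (76.1×10³)(8.0⁴)/(8·39.0³·7) = 93.835 N/mm
U = ½kδ² = 0.5 × 93.835 × 78.4² = 2.8838e+05 N·mm = 288.38 J

288 J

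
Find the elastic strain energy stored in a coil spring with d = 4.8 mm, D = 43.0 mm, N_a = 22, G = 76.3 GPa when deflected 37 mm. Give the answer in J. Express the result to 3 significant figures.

1.98 J

k = Gd⁴/(8D³N_a) = (76.3×10³)(4.8⁴)/(8·43.0³·22) = 2.8945 N/mm
U = ½kδ² = 0.5 × 2.8945 × 37² = 1981.3 N·mm = 1.9813 J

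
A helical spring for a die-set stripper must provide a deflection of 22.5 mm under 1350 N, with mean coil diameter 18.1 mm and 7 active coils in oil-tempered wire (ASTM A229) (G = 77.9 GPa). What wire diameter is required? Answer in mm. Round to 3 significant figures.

4.00 mm

Required rate k = F/δ = 1350/22.5 = 60 N/mm
d = (8D³N_a·k / G)^(1/4) = (8·18.1³·7·60 / (77.9×10³))^0.25
  = (255.76)^0.25 = 3.9991 mm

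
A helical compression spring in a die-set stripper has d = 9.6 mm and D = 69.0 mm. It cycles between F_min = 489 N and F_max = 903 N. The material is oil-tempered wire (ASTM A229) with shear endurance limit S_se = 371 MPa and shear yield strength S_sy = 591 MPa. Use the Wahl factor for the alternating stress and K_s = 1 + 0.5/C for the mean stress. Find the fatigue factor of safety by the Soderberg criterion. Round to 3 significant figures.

C = D/d = 69.0/9.6 = 7.1875; K_W = (4C−1)/(4C−4)+0.615/C = 1.2068; K_s = 1+0.5/C = 1.0696
F_a = (F_max−F_min)/2 = 207 N; F_m = (F_max+F_min)/2 = 696 N
τ_a = K_W·8F_aD/(πd³) = 1.2068 × 41.11 = 49.61 MPa
τ_m = K_s·8F_mD/(πd³) = 1.0696 × 138.22 = 147.84 MPa
Soderberg: 1/n_f = τ_a/S_se + τ_m/S_sy = 49.61/371 + 147.84/591 = 0.13372 + 0.25015 = 0.38387
n_f = 1/0.38387 = 2.605

2.61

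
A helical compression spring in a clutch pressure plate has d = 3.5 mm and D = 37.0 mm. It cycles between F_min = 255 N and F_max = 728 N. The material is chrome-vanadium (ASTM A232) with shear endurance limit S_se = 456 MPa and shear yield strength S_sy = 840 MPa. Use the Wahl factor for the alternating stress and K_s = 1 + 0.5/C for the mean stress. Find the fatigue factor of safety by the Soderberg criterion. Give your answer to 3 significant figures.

0.379

C = D/d = 37.0/3.5 = 10.5714; K_W = (4C−1)/(4C−4)+0.615/C = 1.1365; K_s = 1+0.5/C = 1.0473
F_a = (F_max−F_min)/2 = 236.5 N; F_m = (F_max+F_min)/2 = 491.5 N
τ_a = K_W·8F_aD/(πd³) = 1.1365 × 519.72 = 590.68 MPa
τ_m = K_s·8F_mD/(πd³) = 1.0473 × 1080.1 = 1131.2 MPa
Soderberg: 1/n_f = τ_a/S_se + τ_m/S_sy = 590.68/456 + 1131.2/840 = 1.29535 + 1.34664 = 2.642
n_f = 1/2.642 = 0.3785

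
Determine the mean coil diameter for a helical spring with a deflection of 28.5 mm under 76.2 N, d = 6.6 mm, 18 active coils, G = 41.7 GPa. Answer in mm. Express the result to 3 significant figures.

Required rate k = F/δ = 76.2/28.5 = 2.6737 N/mm
D = (Gd⁴/(8N_a·k))^(1/3) = (41.7×10³·6.6⁴/(8·18·2.6737))^(1/3)
  = (205513)^(1/3) = 59.0128 mm

59.0 mm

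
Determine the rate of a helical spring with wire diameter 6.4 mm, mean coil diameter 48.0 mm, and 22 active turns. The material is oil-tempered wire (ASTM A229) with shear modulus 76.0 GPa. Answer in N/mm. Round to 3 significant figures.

6.55 N/mm

k = Gd⁴/(8D³N_a) = (76.0×10³ × 6.4⁴) / (8 × 48.0³ × 22)
  = 1.27507e+08 / 1.94642e+07 = 6.5508 N/mm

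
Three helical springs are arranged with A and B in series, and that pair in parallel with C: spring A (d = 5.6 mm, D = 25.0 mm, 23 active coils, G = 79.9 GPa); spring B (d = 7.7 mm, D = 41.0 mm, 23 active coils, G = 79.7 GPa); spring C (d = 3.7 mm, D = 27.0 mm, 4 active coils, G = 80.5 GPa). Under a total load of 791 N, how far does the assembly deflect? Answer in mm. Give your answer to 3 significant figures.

k_A = Gd⁴/(8D³N_a) = (79.9×10³)(5.6⁴)/(8·25.0³·23) = 27.331 N/mm
k_B = Gd⁴/(8D³N_a) = (79.7×10³)(7.7⁴)/(8·41.0³·23) = 22.093 N/mm
k_C = Gd⁴/(8D³N_a) = (80.5×10³)(3.7⁴)/(8·27.0³·4) = 23.953 N/mm
Springs A,B series: k_AB = 1/(1/27.331+1/22.093) = 12.217 N/mm; parallel with C: k_eq = 12.217+23.953 = 36.17 N/mm
δ = F/k_eq = 791/36.17 = 21.869 mm

21.9 mm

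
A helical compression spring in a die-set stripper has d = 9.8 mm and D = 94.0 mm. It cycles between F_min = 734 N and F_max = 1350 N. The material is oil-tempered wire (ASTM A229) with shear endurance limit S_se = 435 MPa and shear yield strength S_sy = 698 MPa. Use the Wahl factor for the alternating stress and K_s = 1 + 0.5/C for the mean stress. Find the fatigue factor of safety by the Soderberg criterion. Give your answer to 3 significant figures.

1.65

C = D/d = 94.0/9.8 = 9.5918; K_W = (4C−1)/(4C−4)+0.615/C = 1.1514; K_s = 1+0.5/C = 1.0521
F_a = (F_max−F_min)/2 = 308 N; F_m = (F_max+F_min)/2 = 1042 N
τ_a = K_W·8F_aD/(πd³) = 1.1514 × 78.332 = 90.192 MPa
τ_m = K_s·8F_mD/(πd³) = 1.0521 × 265.01 = 278.82 MPa
Soderberg: 1/n_f = τ_a/S_se + τ_m/S_sy = 90.192/435 + 278.82/698 = 0.20734 + 0.39946 = 0.6068
n_f = 1/0.6068 = 1.648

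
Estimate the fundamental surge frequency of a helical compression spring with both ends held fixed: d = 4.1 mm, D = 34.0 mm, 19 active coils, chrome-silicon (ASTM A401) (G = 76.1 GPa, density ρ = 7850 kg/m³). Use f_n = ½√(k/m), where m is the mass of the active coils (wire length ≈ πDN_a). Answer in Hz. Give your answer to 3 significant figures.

k = Gd⁴/(8D³N_a) = (76.1×10³)(4.1⁴)/(8·34.0³·19) = 3.5995 N/mm = 3599.5 N/m
Wire length L = πDN_a = π·34.0·19 = 2029.5 mm
m = ρ·(πd²/4)·L = 7850 × 13.203×10⁻⁶ m² × 2.0295 m = 0.21033 kg
f_n = ½√(k/m) = 0.5·√(3599.5/0.21033) = 0.5·√(17113) = 65.409 Hz

65.4 Hz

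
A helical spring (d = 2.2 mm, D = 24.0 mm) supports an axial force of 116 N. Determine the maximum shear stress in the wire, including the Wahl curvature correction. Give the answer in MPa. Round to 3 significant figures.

754 MPa

Spring index C = D/d = 24.0/2.2 = 10.9091
K_W = (4C−1)/(4C−4) + 0.615/C = 42.636/39.636 + 0.0564 = 1.1321
τ₀ = 8FD/(πd³) = 8·116·24.0/(π·2.2³) = 22272/33.452 = 665.8 MPa
τ_max = K·τ₀ = 1.1321 × 665.8 = 753.72 MPa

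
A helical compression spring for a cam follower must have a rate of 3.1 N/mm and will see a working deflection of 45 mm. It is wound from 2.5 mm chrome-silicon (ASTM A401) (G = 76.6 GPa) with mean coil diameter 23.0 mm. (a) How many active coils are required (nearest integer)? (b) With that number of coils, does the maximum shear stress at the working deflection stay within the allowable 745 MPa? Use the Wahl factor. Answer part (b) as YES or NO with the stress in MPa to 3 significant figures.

N_a = Gd⁴/(8D³k) = (76.6×10³)(2.5⁴)/(8·23.0³·3.1) = 9.916 → N_a = 10
Actual rate k = Gd⁴/(8D³·10) = 3.0741 N/mm
Working load F = kδ = 3.0741·45 = 138.33 N
C = 23.0/2.5 = 9.2000; K_W = (4C−1)/(4C−4)+0.615/C = 1.1583
τ_max = K_W·8FD/(πd³) = 1.1583·518.53 = 600.62 MPa
τ_max ≤ 745 MPa → acceptable

(a) 10 coils; (b) YES, τ_max = 601 MPa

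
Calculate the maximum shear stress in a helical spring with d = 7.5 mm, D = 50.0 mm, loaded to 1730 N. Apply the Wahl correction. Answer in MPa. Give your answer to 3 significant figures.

Spring index C = D/d = 50.0/7.5 = 6.6667
K_W = (4C−1)/(4C−4) + 0.615/C = 25.667/22.667 + 0.0922 = 1.2246
τ₀ = 8FD/(πd³) = 8·1730·50.0/(π·7.5³) = 692000/1325.4 = 522.12 MPa
τ_max = K·τ₀ = 1.2246 × 522.12 = 639.39 MPa

639 MPa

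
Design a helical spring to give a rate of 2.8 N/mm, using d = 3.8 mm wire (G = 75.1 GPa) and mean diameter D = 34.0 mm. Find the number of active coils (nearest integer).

18

N_a = Gd⁴/(8D³k) = (75.1×10³ × 3.8⁴)/(8 × 34.0³ × 2.8)
    = 1.56594e+07 / 880410 = 17.79 → 18 coils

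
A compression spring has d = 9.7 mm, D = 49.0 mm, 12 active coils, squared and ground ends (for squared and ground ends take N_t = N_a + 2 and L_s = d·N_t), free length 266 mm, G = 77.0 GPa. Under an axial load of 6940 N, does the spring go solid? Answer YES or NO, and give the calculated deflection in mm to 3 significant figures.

k = Gd⁴/(8D³N_a) = (77.0×10³)(9.7⁴)/(8·49.0³·12) = 60.356 N/mm
N_t = 14; L_s = 9.7·14 = 135.8 mm; δ_solid = L₀ − L_s = 266 − 135.8 = 130.2 mm
δ = F/k = 6940/60.356 = 114.99 mm
δ < δ_solid → spring does not go solid

NO, δ = 115 mm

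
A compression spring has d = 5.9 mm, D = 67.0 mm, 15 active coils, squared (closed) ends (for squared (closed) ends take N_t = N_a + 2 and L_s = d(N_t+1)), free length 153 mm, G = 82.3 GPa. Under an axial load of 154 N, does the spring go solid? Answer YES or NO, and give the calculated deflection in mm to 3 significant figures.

k = Gd⁴/(8D³N_a) = (82.3×10³)(5.9⁴)/(8·67.0³·15) = 2.7631 N/mm
N_t = 17; L_s = 5.9·18 = 106.2 mm; δ_solid = L₀ − L_s = 153 − 106.2 = 46.8 mm
δ = F/k = 154/2.7631 = 55.734 mm
δ ≥ δ_solid → spring goes solid

YES, δ = 55.7 mm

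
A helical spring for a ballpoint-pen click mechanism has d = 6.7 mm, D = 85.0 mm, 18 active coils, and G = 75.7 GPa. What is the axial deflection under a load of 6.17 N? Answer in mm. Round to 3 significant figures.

3.58 mm

k = Gd⁴/(8D³N_a) = (75.7×10³)(6.7⁴)/(8·85.0³·18) = 1.7249 N/mm
δ = F/k = 6.17 / 1.7249 = 3.5769 mm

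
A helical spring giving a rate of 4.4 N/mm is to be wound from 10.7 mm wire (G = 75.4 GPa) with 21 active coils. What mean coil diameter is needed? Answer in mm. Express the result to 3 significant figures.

D = (Gd⁴/(8N_a·k))^(1/3) = (75.4×10³·10.7⁴/(8·21·4.4))^(1/3)
  = (1.33704e+06)^(1/3) = 110.1661 mm

110 mm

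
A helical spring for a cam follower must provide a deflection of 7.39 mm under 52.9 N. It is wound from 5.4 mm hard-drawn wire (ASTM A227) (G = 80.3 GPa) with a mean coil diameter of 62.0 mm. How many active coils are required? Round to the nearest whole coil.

5

Required rate k = F/δ = 52.9/7.39 = 7.1583 N/mm
N_a = Gd⁴/(8D³k) = (80.3×10³ × 5.4⁴)/(8 × 62.0³ × 7.1583)
    = 6.82795e+07 / 1.36482e+07 = 5.003 → 5 coils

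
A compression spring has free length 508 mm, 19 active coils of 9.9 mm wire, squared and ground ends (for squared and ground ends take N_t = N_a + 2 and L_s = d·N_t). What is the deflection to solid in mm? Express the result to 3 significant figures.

N_t = 21; L_s = 9.9·21 = 207.9 mm
δ_solid = L₀ − L_s = 508 − 207.9 = 300.1 mm

300 mm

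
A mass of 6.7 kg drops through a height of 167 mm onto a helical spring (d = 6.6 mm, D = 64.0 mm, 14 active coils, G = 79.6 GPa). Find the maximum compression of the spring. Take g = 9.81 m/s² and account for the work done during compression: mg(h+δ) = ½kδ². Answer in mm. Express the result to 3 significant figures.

79.3 mm

k = Gd⁴/(8D³N_a) = (79.6×10³)(6.6⁴)/(8·64.0³·14) = 5.1444 N/mm
W = mg = 6.7 × 9.81 = 65.727 N
½kδ² − Wδ − Wh = 0 → δ = (W + √(W² + 2kWh))/k
δ = (65.727 + √(4320 + 112933))/5.1444 = (65.727 + 342.42)/5.1444 = 79.339 mm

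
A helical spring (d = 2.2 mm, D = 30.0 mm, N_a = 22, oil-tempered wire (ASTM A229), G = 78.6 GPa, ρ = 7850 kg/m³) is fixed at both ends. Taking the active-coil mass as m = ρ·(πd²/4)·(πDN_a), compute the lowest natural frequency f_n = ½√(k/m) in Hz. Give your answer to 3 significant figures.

k = Gd⁴/(8D³N_a) = (78.6×10³)(2.2⁴)/(8·30.0³·22) = 0.38747 N/mm = 387.47 N/m
Wire length L = πDN_a = π·30.0·22 = 2073.5 mm
m = ρ·(πd²/4)·L = 7850 × 3.8013×10⁻⁶ m² × 2.0735 m = 0.061873 kg
f_n = ½√(k/m) = 0.5·√(387.47/0.061873) = 0.5·√(6262.4) = 39.568 Hz

39.6 Hz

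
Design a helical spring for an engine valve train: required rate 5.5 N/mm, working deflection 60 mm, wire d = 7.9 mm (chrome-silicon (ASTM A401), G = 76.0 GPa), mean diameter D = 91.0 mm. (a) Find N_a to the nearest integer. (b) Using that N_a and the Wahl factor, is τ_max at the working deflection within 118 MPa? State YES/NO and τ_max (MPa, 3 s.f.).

(a) 9 coils; (b) NO, τ_max = 173 MPa

N_a = Gd⁴/(8D³k) = (76.0×10³)(7.9⁴)/(8·91.0³·5.5) = 8.928 → N_a = 9
Actual rate k = Gd⁴/(8D³·9) = 5.4559 N/mm
Working load F = kδ = 5.4559·60 = 327.35 N
C = 91.0/7.9 = 11.5190; K_W = (4C−1)/(4C−4)+0.615/C = 1.1247
τ_max = K_W·8FD/(πd³) = 1.1247·153.86 = 173.04 MPa
τ_max > 118 MPa → exceeds allowable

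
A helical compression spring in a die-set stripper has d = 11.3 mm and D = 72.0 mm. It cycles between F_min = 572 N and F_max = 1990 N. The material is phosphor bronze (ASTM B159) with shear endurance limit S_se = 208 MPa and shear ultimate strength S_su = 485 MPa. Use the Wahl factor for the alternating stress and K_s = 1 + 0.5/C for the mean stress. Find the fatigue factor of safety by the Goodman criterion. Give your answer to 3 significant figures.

C = D/d = 72.0/11.3 = 6.3717; K_W = (4C−1)/(4C−4)+0.615/C = 1.2361; K_s = 1+0.5/C = 1.0785
F_a = (F_max−F_min)/2 = 709 N; F_m = (F_max+F_min)/2 = 1281 N
τ_a = K_W·8F_aD/(πd³) = 1.2361 × 90.091 = 111.37 MPa
τ_m = K_s·8F_mD/(πd³) = 1.0785 × 162.77 = 175.55 MPa
Goodman: 1/n_f = τ_a/S_se + τ_m/S_su = 111.37/208 + 175.55/485 = 0.53541 + 0.36195 = 0.89737
n_f = 1/0.89737 = 1.114

1.11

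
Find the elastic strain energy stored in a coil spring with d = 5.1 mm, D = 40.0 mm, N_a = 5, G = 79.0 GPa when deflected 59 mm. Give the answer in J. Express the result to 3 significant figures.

k = Gd⁴/(8D³N_a) = (79.0×10³)(5.1⁴)/(8·40.0³·5) = 20.877 N/mm
U = ½kδ² = 0.5 × 20.877 × 59² = 36336 N·mm = 36.336 J

36.3 J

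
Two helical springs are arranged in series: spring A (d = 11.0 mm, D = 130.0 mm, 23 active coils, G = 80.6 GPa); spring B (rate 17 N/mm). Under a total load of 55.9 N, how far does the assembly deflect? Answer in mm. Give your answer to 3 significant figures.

k_A = Gd⁴/(8D³N_a) = (80.6×10³)(11.0⁴)/(8·130.0³·23) = 2.9192 N/mm
Series: 1/k_eq = 1/2.9192 + 1/17 = 0.40139; k_eq = 2.4914 N/mm
δ = F/k_eq = 55.9/2.4914 = 22.438 mm

22.4 mm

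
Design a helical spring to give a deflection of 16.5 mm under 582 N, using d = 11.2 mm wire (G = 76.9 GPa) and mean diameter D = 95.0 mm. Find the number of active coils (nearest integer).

5

Required rate k = F/δ = 582/16.5 = 35.273 N/mm
N_a = Gd⁴/(8D³k) = (76.9×10³ × 11.2⁴)/(8 × 95.0³ × 35.273)
    = 1.21004e+09 / 2.41936e+08 = 5.001 → 5 coils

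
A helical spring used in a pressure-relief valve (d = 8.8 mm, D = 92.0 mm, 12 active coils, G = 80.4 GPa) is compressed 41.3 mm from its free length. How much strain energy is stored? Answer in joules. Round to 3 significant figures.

5.50 J

k = Gd⁴/(8D³N_a) = (80.4×10³)(8.8⁴)/(8·92.0³·12) = 6.4499 N/mm
U = ½kδ² = 0.5 × 6.4499 × 41.3² = 5500.8 N·mm = 5.5008 J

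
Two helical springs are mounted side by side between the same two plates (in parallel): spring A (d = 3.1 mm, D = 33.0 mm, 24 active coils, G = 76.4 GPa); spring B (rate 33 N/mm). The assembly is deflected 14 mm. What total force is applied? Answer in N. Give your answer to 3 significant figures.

476 N

k_A = Gd⁴/(8D³N_a) = (76.4×10³)(3.1⁴)/(8·33.0³·24) = 1.0226 N/mm
Parallel: k_eq = 1.0226 + 33 = 34.023 N/mm
F = k_eq·δ = 34.023·14 = 476.32 N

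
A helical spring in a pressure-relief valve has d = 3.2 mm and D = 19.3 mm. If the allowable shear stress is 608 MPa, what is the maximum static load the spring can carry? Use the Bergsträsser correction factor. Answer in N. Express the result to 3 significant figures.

328 N

C = D/d = 19.3/3.2 = 6.0312
K_B = (4C+2)/(4C−3) = 26.125/21.125 = 1.2367
τ_max = K·8FD/(πd³) → F_max = τ_allow·πd³/(8DK)
F_max = 608·π·3.2³/(8·19.3·1.2367) = 62590/190.94 = 327.79 N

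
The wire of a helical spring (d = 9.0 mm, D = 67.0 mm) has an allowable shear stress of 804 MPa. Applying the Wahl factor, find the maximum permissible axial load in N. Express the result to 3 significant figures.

C = D/d = 67.0/9.0 = 7.4444
K_W = (4C−1)/(4C−4) + 0.615/C = 28.778/25.778 + 0.0826 = 1.1990
τ_max = K·8FD/(πd³) → F_max = τ_allow·πd³/(8DK)
F_max = 804·π·9.0³/(8·67.0·1.1990) = 1.8413e+06/642.66 = 2865.2 N

2870 N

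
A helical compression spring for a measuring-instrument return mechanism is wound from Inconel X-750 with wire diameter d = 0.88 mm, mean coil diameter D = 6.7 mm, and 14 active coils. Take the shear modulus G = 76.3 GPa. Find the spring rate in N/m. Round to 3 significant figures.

1360 N/m

k = Gd⁴/(8D³N_a) = (76.3×10³ × 0.88⁴) / (8 × 6.7³ × 14)
  = 45756.8 / 33685.5 = 1.3584 N/mm = 1358.4 N/m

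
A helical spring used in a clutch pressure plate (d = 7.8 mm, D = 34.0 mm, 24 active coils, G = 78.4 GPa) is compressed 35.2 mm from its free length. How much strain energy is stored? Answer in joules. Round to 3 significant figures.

k = Gd⁴/(8D³N_a) = (78.4×10³)(7.8⁴)/(8·34.0³·24) = 38.455 N/mm
U = ½kδ² = 0.5 × 38.455 × 35.2² = 23824 N·mm = 23.824 J

23.8 J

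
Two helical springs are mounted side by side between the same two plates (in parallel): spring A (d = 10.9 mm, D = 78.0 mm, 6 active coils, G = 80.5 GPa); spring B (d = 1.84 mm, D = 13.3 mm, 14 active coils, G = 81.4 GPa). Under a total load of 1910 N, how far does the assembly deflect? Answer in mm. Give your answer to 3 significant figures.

35.7 mm

k_A = Gd⁴/(8D³N_a) = (80.5×10³)(10.9⁴)/(8·78.0³·6) = 49.886 N/mm
k_B = Gd⁴/(8D³N_a) = (81.4×10³)(1.84⁴)/(8·13.3³·14) = 3.541 N/mm
Parallel: k_eq = 49.886 + 3.541 = 53.427 N/mm
δ = F/k_eq = 1910/53.427 = 35.75 mm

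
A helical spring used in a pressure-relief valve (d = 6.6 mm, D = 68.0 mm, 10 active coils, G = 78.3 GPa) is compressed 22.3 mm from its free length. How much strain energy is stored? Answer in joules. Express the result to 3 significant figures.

1.47 J

k = Gd⁴/(8D³N_a) = (78.3×10³)(6.6⁴)/(8·68.0³·10) = 5.9064 N/mm
U = ½kδ² = 0.5 × 5.9064 × 22.3² = 1468.6 N·mm = 1.4686 J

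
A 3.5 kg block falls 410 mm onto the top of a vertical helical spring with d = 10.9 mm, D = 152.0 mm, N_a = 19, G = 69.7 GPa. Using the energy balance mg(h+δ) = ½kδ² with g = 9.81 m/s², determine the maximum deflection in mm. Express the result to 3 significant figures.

144 mm

k = Gd⁴/(8D³N_a) = (69.7×10³)(10.9⁴)/(8·152.0³·19) = 1.8432 N/mm
W = mg = 3.5 × 9.81 = 34.335 N
½kδ² − Wδ − Wh = 0 → δ = (W + √(W² + 2kWh))/k
δ = (34.335 + √(1178.9 + 51893.8))/1.8432 = (34.335 + 230.38)/1.8432 = 143.62 mm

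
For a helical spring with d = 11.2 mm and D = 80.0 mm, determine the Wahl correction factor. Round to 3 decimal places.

1.208

C = D/d = 80.0/11.2 = 7.1429
K_W = (4C−1)/(4C−4) + 0.615/C = 27.571/24.571 + 0.0861 = 1.2082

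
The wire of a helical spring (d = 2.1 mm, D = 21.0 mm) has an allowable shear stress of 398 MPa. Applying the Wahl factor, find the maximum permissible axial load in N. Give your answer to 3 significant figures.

60.2 N

C = D/d = 21.0/2.1 = 10.0000
K_W = (4C−1)/(4C−4) + 0.615/C = 39.000/36.000 + 0.0615 = 1.1448
τ_max = K·8FD/(πd³) → F_max = τ_allow·πd³/(8DK)
F_max = 398·π·2.1³/(8·21.0·1.1448) = 11580/192.33 = 60.206 N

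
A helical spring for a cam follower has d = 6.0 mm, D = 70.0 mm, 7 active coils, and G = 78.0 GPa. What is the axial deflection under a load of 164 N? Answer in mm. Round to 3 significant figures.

31.2 mm

k = Gd⁴/(8D³N_a) = (78.0×10³)(6.0⁴)/(8·70.0³·7) = 5.2628 N/mm
δ = F/k = 164 / 5.2628 = 31.162 mm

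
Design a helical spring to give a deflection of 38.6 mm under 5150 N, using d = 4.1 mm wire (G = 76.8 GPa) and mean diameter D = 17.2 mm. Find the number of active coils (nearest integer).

4

Required rate k = F/δ = 5150/38.6 = 133.42 N/mm
N_a = Gd⁴/(8D³k) = (76.8×10³ × 4.1⁴)/(8 × 17.2³ × 133.42)
    = 2.17018e+07 / 5.43119e+06 = 3.996 → 4 coils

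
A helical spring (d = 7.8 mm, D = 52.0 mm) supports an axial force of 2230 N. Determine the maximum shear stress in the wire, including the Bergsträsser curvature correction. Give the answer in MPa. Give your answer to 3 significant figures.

Spring index C = D/d = 52.0/7.8 = 6.6667
K_B = (4C+2)/(4C−3) = 28.667/23.667 = 1.2113
τ₀ = 8FD/(πd³) = 8·2230·52.0/(π·7.8³) = 927680/1490.8 = 622.25 MPa
τ_max = K·τ₀ = 1.2113 × 622.25 = 753.71 MPa

754 MPa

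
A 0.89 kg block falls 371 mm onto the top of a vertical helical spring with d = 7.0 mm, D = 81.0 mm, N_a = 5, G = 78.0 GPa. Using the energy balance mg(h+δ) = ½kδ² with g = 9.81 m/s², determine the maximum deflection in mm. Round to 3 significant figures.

k = Gd⁴/(8D³N_a) = (78.0×10³)(7.0⁴)/(8·81.0³·5) = 8.8099 N/mm
W = mg = 0.89 × 9.81 = 8.7309 N
½kδ² − Wδ − Wh = 0 → δ = (W + √(W² + 2kWh))/k
δ = (8.7309 + √(76.229 + 57073.5))/8.8099 = (8.7309 + 239.06)/8.8099 = 28.126 mm

28.1 mm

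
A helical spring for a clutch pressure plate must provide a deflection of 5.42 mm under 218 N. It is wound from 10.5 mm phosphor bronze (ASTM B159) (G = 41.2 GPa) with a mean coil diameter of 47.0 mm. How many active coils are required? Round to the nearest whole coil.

Required rate k = F/δ = 218/5.42 = 40.221 N/mm
N_a = Gd⁴/(8D³k) = (41.2×10³ × 10.5⁴)/(8 × 47.0³ × 40.221)
    = 5.00789e+08 / 3.34073e+07 = 14.99 → 15 coils

15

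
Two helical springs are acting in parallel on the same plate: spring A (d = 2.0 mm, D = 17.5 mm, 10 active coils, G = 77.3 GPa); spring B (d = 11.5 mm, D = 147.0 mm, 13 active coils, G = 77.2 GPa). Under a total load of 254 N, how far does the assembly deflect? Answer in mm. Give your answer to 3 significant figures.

36.4 mm

k_A = Gd⁴/(8D³N_a) = (77.3×10³)(2.0⁴)/(8·17.5³·10) = 2.8847 N/mm
k_B = Gd⁴/(8D³N_a) = (77.2×10³)(11.5⁴)/(8·147.0³·13) = 4.0872 N/mm
Parallel: k_eq = 2.8847 + 4.0872 = 6.9718 N/mm
δ = F/k_eq = 254/6.9718 = 36.432 mm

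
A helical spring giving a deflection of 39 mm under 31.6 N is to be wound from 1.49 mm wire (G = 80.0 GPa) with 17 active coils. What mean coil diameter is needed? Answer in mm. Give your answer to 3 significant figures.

Required rate k = F/δ = 31.6/39 = 0.81026 N/mm
D = (Gd⁴/(8N_a·k))^(1/3) = (80.0×10³·1.49⁴/(8·17·0.81026))^(1/3)
  = (3578.27)^(1/3) = 15.2953 mm

15.3 mm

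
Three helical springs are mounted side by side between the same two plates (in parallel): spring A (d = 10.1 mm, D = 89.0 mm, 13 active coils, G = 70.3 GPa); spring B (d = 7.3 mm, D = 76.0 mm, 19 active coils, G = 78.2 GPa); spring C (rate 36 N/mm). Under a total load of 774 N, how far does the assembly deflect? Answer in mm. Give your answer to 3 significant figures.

k_A = Gd⁴/(8D³N_a) = (70.3×10³)(10.1⁴)/(8·89.0³·13) = 9.9779 N/mm
k_B = Gd⁴/(8D³N_a) = (78.2×10³)(7.3⁴)/(8·76.0³·19) = 3.3282 N/mm
Parallel: k_eq = 9.9779 + 3.3282 + 36 = 49.306 N/mm
δ = F/k_eq = 774/49.306 = 15.698 mm

15.7 mm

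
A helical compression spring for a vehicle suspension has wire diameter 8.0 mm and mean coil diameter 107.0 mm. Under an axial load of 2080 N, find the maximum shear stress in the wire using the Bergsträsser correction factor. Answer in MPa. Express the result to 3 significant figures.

1220 MPa

Spring index C = D/d = 107.0/8.0 = 13.3750
K_B = (4C+2)/(4C−3) = 55.500/50.500 = 1.0990
τ₀ = 8FD/(πd³) = 8·2080·107.0/(π·8.0³) = 1.78048e+06/1608.5 = 1106.9 MPa
τ_max = K·τ₀ = 1.0990 × 1106.9 = 1216.5 MPa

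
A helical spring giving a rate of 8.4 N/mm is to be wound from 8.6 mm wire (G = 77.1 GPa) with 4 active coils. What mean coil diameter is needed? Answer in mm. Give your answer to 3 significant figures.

D = (Gd⁴/(8N_a·k))^(1/3) = (77.1×10³·8.6⁴/(8·4·8.4))^(1/3)
  = (1.56899e+06)^(1/3) = 116.2000 mm

116 mm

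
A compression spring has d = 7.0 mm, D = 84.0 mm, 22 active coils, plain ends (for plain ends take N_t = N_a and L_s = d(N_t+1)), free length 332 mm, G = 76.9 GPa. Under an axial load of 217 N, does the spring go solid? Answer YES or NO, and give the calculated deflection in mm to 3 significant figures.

NO, δ = 123 mm

k = Gd⁴/(8D³N_a) = (76.9×10³)(7.0⁴)/(8·84.0³·22) = 1.77 N/mm
N_t = 22; L_s = 7.0·23 = 161 mm; δ_solid = L₀ − L_s = 332 − 161 = 171 mm
δ = F/k = 217/1.77 = 122.6 mm
δ < δ_solid → spring does not go solid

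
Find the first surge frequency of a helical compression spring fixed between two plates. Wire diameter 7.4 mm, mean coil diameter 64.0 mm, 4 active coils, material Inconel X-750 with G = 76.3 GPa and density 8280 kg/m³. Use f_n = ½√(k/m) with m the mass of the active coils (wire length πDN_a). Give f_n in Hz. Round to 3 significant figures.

154 Hz

k = Gd⁴/(8D³N_a) = (76.3×10³)(7.4⁴)/(8·64.0³·4) = 27.275 N/mm = 27275 N/m
Wire length L = πDN_a = π·64.0·4 = 804.25 mm
m = ρ·(πd²/4)·L = 8280 × 43.008×10⁻⁶ m² × 0.80425 m = 0.2864 kg
f_n = ½√(k/m) = 0.5·√(27275/0.2864) = 0.5·√(95233) = 154.3 Hz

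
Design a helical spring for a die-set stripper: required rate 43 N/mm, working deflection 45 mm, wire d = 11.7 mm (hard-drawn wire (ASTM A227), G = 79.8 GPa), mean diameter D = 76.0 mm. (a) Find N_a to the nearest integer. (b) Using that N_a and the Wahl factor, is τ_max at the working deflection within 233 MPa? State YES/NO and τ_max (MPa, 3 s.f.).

N_a = Gd⁴/(8D³k) = (79.8×10³)(11.7⁴)/(8·76.0³·43) = 9.903 → N_a = 10
Actual rate k = Gd⁴/(8D³·10) = 42.581 N/mm
Working load F = kδ = 42.581·45 = 1916.1 N
C = 76.0/11.7 = 6.4957; K_W = (4C−1)/(4C−4)+0.615/C = 1.2311
τ_max = K_W·8FD/(πd³) = 1.2311·231.54 = 285.06 MPa
τ_max > 233 MPa → exceeds allowable

(a) 10 coils; (b) NO, τ_max = 285 MPa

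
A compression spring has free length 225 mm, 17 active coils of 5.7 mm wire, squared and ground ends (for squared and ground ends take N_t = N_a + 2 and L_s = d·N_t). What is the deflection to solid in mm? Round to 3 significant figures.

N_t = 19; L_s = 5.7·19 = 108.3 mm
δ_solid = L₀ − L_s = 225 − 108.3 = 116.7 mm

117 mm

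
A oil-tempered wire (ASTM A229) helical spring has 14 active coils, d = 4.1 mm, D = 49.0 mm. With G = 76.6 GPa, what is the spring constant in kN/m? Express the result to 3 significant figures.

1.64 kN/m

k = Gd⁴/(8D³N_a) = (76.6×10³ × 4.1⁴) / (8 × 49.0³ × 14)
  = 2.16453e+07 / 1.31767e+07 = 1.6427 N/mm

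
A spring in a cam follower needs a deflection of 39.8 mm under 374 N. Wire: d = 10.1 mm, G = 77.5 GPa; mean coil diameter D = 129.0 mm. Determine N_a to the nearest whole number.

5

Required rate k = F/δ = 374/39.8 = 9.397 N/mm
N_a = Gd⁴/(8D³k) = (77.5×10³ × 10.1⁴)/(8 × 129.0³ × 9.397)
    = 8.06468e+08 / 1.61379e+08 = 4.997 → 5 coils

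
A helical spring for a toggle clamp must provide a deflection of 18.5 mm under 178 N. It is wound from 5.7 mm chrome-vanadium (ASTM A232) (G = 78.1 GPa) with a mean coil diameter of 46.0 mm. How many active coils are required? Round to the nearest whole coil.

11

Required rate k = F/δ = 178/18.5 = 9.6216 N/mm
N_a = Gd⁴/(8D³k) = (78.1×10³ × 5.7⁴)/(8 × 46.0³ × 9.6216)
    = 8.24424e+07 / 7.49224e+06 = 11 → 11 coils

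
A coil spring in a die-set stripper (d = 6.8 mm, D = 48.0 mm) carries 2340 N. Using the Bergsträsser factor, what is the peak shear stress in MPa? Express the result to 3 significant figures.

Spring index C = D/d = 48.0/6.8 = 7.0588
K_B = (4C+2)/(4C−3) = 30.235/25.235 = 1.1981
τ₀ = 8FD/(πd³) = 8·2340·48.0/(π·6.8³) = 898560/987.82 = 909.64 MPa
τ_max = K·τ₀ = 1.1981 × 909.64 = 1089.9 MPa

1090 MPa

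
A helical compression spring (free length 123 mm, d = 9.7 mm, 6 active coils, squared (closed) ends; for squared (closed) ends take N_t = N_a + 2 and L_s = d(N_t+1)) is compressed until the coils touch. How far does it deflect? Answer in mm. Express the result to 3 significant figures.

N_t = 8; L_s = 9.7·9 = 87.3 mm
δ_solid = L₀ − L_s = 123 − 87.3 = 35.7 mm

35.7 mm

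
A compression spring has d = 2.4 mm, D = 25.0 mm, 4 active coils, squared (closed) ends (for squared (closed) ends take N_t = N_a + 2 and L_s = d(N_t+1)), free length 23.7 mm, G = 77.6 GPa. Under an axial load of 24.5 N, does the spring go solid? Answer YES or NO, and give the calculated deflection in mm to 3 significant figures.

NO, δ = 4.76 mm

k = Gd⁴/(8D³N_a) = (77.6×10³)(2.4⁴)/(8·25.0³·4) = 5.1492 N/mm
N_t = 6; L_s = 2.4·7 = 16.8 mm; δ_solid = L₀ − L_s = 23.7 − 16.8 = 6.9 mm
δ = F/k = 24.5/5.1492 = 4.7581 mm
δ < δ_solid → spring does not go solid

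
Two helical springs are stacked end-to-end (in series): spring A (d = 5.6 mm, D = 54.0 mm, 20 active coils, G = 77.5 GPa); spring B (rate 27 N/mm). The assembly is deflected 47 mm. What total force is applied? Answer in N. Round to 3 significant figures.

128 N

k_A = Gd⁴/(8D³N_a) = (77.5×10³)(5.6⁴)/(8·54.0³·20) = 3.0252 N/mm
Series: 1/k_eq = 1/3.0252 + 1/27 = 0.36759; k_eq = 2.7204 N/mm
F = k_eq·δ = 2.7204·47 = 127.86 N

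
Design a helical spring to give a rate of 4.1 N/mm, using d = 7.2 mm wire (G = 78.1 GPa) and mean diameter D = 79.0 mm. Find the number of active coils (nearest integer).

13

N_a = Gd⁴/(8D³k) = (78.1×10³ × 7.2⁴)/(8 × 79.0³ × 4.1)
    = 2.09885e+08 / 1.61717e+07 = 12.98 → 13 coils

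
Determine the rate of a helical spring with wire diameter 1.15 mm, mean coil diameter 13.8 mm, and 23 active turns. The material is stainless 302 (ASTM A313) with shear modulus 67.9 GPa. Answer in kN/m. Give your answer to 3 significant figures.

0.246 kN/m

k = Gd⁴/(8D³N_a) = (67.9×10³ × 1.15⁴) / (8 × 13.8³ × 23)
  = 118758 / 483565 = 0.24559 N/mm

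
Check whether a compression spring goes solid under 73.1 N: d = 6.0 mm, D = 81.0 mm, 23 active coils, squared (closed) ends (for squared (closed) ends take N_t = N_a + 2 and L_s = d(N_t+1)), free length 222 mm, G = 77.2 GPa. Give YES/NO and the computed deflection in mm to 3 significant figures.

k = Gd⁴/(8D³N_a) = (77.2×10³)(6.0⁴)/(8·81.0³·23) = 1.0232 N/mm
N_t = 25; L_s = 6.0·26 = 156 mm; δ_solid = L₀ − L_s = 222 − 156 = 66 mm
δ = F/k = 73.1/1.0232 = 71.444 mm
δ ≥ δ_solid → spring goes solid

YES, δ = 71.4 mm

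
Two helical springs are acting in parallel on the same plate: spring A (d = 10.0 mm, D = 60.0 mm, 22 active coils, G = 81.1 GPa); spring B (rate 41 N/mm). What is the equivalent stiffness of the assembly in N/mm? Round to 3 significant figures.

62.3 N/mm

k_A = Gd⁴/(8D³N_a) = (81.1×10³)(10.0⁴)/(8·60.0³·22) = 21.333 N/mm
Parallel: k_eq = 21.333 + 41 = 62.333 N/mm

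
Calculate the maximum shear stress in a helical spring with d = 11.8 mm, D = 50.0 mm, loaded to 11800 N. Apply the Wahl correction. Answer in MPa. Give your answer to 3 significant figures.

1260 MPa

Spring index C = D/d = 50.0/11.8 = 4.2373
K_W = (4C−1)/(4C−4) + 0.615/C = 15.949/12.949 + 0.1451 = 1.3768
τ₀ = 8FD/(πd³) = 8·11800·50.0/(π·11.8³) = 4.72e+06/5161.7 = 914.42 MPa
τ_max = K·τ₀ = 1.3768 × 914.42 = 1259 MPa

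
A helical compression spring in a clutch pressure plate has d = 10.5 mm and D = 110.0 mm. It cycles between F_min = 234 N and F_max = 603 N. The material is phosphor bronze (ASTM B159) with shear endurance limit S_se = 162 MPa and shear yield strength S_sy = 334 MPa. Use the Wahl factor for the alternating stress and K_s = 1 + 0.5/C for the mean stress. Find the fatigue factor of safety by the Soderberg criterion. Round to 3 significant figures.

C = D/d = 110.0/10.5 = 10.4762; K_W = (4C−1)/(4C−4)+0.615/C = 1.1379; K_s = 1+0.5/C = 1.0477
F_a = (F_max−F_min)/2 = 184.5 N; F_m = (F_max+F_min)/2 = 418.5 N
τ_a = K_W·8F_aD/(πd³) = 1.1379 × 44.644 = 50.798 MPa
τ_m = K_s·8F_mD/(πd³) = 1.0477 × 101.27 = 106.1 MPa
Soderberg: 1/n_f = τ_a/S_se + τ_m/S_sy = 50.798/162 + 106.1/334 = 0.31357 + 0.31766 = 0.63123
n_f = 1/0.63123 = 1.584

1.58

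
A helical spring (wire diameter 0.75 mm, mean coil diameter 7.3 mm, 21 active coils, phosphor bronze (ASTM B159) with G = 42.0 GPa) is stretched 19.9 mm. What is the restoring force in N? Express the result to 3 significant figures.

4.05 N

k = Gd⁴/(8D³N_a) = (42.0×10³)(0.75⁴)/(8·7.3³·21) = 0.20334 N/mm
F = k·δ = 0.20334 × 19.9 = 4.0464 N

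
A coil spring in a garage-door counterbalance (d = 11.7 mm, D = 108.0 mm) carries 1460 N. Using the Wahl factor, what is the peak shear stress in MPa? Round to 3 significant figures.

Spring index C = D/d = 108.0/11.7 = 9.2308
K_W = (4C−1)/(4C−4) + 0.615/C = 35.923/32.923 + 0.0666 = 1.1577
τ₀ = 8FD/(πd³) = 8·1460·108.0/(π·11.7³) = 1.26144e+06/5031.6 = 250.7 MPa
τ_max = K·τ₀ = 1.1577 × 250.7 = 290.25 MPa

290 MPa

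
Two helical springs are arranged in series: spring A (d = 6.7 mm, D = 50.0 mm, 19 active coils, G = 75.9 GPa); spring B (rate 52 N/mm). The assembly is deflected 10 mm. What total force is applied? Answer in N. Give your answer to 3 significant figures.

k_A = Gd⁴/(8D³N_a) = (75.9×10³)(6.7⁴)/(8·50.0³·19) = 8.0498 N/mm
Series: 1/k_eq = 1/8.0498 + 1/52 = 0.14346; k_eq = 6.9707 N/mm
F = k_eq·δ = 6.9707·10 = 69.707 N

69.7 N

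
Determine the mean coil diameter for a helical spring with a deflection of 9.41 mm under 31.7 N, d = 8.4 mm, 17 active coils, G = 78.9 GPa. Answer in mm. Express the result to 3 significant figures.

95.0 mm

Required rate k = F/δ = 31.7/9.41 = 3.3688 N/mm
D = (Gd⁴/(8N_a·k))^(1/3) = (78.9×10³·8.4⁴/(8·17·3.3688))^(1/3)
  = (857404)^(1/3) = 95.0011 mm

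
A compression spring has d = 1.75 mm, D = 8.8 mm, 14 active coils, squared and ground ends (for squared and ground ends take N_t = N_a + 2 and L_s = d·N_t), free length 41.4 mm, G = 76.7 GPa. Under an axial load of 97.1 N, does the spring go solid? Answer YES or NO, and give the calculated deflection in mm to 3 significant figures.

k = Gd⁴/(8D³N_a) = (76.7×10³)(1.75⁴)/(8·8.8³·14) = 9.425 N/mm
N_t = 16; L_s = 1.75·16 = 28 mm; δ_solid = L₀ − L_s = 41.4 − 28 = 13.4 mm
δ = F/k = 97.1/9.425 = 10.302 mm
δ < δ_solid → spring does not go solid

NO, δ = 10.3 mm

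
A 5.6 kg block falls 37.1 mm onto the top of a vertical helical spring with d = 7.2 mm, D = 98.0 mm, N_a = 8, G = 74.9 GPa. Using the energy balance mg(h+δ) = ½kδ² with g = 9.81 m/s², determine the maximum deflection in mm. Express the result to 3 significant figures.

k = Gd⁴/(8D³N_a) = (74.9×10³)(7.2⁴)/(8·98.0³·8) = 3.3416 N/mm
W = mg = 5.6 × 9.81 = 54.936 N
½kδ² − Wδ − Wh = 0 → δ = (W + √(W² + 2kWh))/k
δ = (54.936 + √(3018 + 13621.2))/3.3416 = (54.936 + 128.99)/3.3416 = 55.042 mm

55.0 mm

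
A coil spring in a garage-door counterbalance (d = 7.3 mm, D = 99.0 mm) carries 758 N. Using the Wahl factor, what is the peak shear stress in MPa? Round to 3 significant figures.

Spring index C = D/d = 99.0/7.3 = 13.5616
K_W = (4C−1)/(4C−4) + 0.615/C = 53.247/50.247 + 0.0453 = 1.1051
τ₀ = 8FD/(πd³) = 8·758·99.0/(π·7.3³) = 600336/1222.1 = 491.22 MPa
τ_max = K·τ₀ = 1.1051 × 491.22 = 542.82 MPa

543 MPa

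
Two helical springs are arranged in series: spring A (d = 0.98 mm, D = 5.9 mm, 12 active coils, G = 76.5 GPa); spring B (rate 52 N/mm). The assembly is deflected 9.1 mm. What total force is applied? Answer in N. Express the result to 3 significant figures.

30.5 N

k_A = Gd⁴/(8D³N_a) = (76.5×10³)(0.98⁴)/(8·5.9³·12) = 3.5788 N/mm
Series: 1/k_eq = 1/3.5788 + 1/52 = 0.29865; k_eq = 3.3484 N/mm
F = k_eq·δ = 3.3484·9.1 = 30.47 N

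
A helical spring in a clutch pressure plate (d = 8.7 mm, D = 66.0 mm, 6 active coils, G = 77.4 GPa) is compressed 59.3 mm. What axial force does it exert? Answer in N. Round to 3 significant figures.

k = Gd⁴/(8D³N_a) = (77.4×10³)(8.7⁴)/(8·66.0³·6) = 32.133 N/mm
F = k·δ = 32.133 × 59.3 = 1905.5 N

1910 N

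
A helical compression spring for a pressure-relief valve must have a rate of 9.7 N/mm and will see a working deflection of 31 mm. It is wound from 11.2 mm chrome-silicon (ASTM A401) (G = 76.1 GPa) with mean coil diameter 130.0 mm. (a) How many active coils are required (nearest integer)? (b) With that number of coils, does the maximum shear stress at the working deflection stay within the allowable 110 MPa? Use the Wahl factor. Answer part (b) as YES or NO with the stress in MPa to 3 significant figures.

N_a = Gd⁴/(8D³k) = (76.1×10³)(11.2⁴)/(8·130.0³·9.7) = 7.024 → N_a = 7
Actual rate k = Gd⁴/(8D³·7) = 9.7328 N/mm
Working load F = kδ = 9.7328·31 = 301.72 N
C = 130.0/11.2 = 11.6071; K_W = (4C−1)/(4C−4)+0.615/C = 1.1237
τ_max = K_W·8FD/(πd³) = 1.1237·71.093 = 79.887 MPa
τ_max ≤ 110 MPa → acceptable

(a) 7 coils; (b) YES, τ_max = 79.9 MPa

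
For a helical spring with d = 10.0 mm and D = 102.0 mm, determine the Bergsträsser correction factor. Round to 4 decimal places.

1.1323

C = D/d = 102.0/10.0 = 10.2000
K_B = (4C+2)/(4C−3) = 42.800/37.800 = 1.1323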